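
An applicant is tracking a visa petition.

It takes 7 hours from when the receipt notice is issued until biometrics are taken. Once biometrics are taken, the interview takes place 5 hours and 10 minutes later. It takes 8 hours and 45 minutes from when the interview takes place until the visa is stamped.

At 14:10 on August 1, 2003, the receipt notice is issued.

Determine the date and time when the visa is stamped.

The receipt notice is issued: 14:10 Aug 1, 2003.
Biometrics are taken: 14:10 Aug 1, 2003 + 7h = 21:10 Aug 1, 2003.
The interview takes place: 21:10 Aug 1, 2003 + 5h10m = 02:20 Aug 2, 2003.
The visa is stamped: 02:20 Aug 2, 2003 + 8h45m = 11:05 Aug 2, 2003.

11:05 on August 2, 2003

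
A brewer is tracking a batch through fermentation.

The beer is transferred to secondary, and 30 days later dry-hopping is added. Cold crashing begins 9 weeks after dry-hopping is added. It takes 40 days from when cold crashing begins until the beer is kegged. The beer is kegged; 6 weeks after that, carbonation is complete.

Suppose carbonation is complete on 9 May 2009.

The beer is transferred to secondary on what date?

Carbonation is complete: May 9, 2009.
The beer is kegged: May 9, 2009 − 6 weeks = Mar 28, 2009.
Cold crashing begins: Mar 28, 2009 − 40 days = Feb 16, 2009.
Dry-hopping is added: Feb 16, 2009 − 9 weeks = Dec 15, 2008.
The beer is transferred to secondary: Dec 15, 2008 − 30 days = Nov 15, 2008.

15 November 2008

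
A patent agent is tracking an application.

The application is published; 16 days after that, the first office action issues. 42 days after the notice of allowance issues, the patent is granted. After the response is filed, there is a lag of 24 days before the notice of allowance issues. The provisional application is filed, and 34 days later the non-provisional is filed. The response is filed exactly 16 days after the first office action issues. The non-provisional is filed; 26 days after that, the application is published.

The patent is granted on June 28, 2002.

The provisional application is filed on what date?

January 21, 2002

The patent is granted: Jun 28, 2002.
The notice of allowance issues: Jun 28, 2002 − 42 days = May 17, 2002.
The response is filed: May 17, 2002 − 24 days = Apr 23, 2002.
The first office action issues: Apr 23, 2002 − 16 days = Apr 7, 2002.
The application is published: Apr 7, 2002 − 16 days = Mar 22, 2002.
The non-provisional is filed: Mar 22, 2002 − 26 days = Feb 24, 2002.
The provisional application is filed: Feb 24, 2002 − 34 days = Jan 21, 2002.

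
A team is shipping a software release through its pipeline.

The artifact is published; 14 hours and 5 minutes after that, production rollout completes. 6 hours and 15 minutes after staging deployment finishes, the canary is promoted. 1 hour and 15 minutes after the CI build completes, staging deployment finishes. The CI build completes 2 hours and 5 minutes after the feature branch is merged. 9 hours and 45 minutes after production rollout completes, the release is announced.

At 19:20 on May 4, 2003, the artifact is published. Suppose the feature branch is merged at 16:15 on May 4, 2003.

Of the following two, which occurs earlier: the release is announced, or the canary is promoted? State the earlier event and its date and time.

The canary is promoted — 01:50 on May 5, 2003

The artifact is published: 19:20 May 4, 2003.
Production rollout completes: 19:20 May 4, 2003 + 14h05m = 09:25 May 5, 2003.
The release is announced: 09:25 May 5, 2003 + 9h45m = 19:10 May 5, 2003.
The feature branch is merged: 16:15 May 4, 2003.
The CI build completes: 16:15 May 4, 2003 + 2h05m = 18:20 May 4, 2003.
Staging deployment finishes: 18:20 May 4, 2003 + 1h15m = 19:35 May 4, 2003.
The canary is promoted: 19:35 May 4, 2003 + 6h15m = 01:50 May 5, 2003.
Comparing: the release is announced at 19:10 May 5, 2003 vs the canary is promoted at 01:50 May 5, 2003. Earlier: the canary is promoted.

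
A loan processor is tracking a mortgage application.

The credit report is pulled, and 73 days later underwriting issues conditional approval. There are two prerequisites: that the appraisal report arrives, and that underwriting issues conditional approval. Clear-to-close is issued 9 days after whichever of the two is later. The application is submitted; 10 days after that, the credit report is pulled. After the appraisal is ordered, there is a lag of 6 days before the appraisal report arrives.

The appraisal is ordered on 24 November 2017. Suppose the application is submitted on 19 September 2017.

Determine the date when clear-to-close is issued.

The appraisal is ordered: Nov 24, 2017.
The appraisal report arrives: Nov 24, 2017 + 6 days = Nov 30, 2017.
The application is submitted: Sep 19, 2017.
The credit report is pulled: Sep 19, 2017 + 10 days = Sep 29, 2017.
Underwriting issues conditional approval: Sep 29, 2017 + 73 days = Dec 11, 2017.
Both prerequisites met — the appraisal report arrives (Nov 30, 2017), underwriting issues conditional approval (Dec 11, 2017); the later is Dec 11, 2017.
Clear-to-close is issued: Dec 11, 2017 + 9 days = Dec 20, 2017.

20 December 2017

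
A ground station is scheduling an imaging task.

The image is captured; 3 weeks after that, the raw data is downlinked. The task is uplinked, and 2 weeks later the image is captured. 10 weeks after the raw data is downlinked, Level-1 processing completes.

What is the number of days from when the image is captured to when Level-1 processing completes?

Causal path: the image is captured → the raw data is downlinked → Level-1 processing completes.
Total delay along the path: 3 + 10 weeks = 13 weeks = 91 days.

91 days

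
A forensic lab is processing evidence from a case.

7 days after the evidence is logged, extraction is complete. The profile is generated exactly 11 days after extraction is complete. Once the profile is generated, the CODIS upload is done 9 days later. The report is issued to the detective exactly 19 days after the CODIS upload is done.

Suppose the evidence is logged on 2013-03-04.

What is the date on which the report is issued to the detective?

The evidence is logged: Mar 4, 2013.
Extraction is complete: Mar 4, 2013 + 7 days = Mar 11, 2013.
The profile is generated: Mar 11, 2013 + 11 days = Mar 22, 2013.
The CODIS upload is done: Mar 22, 2013 + 9 days = Mar 31, 2013.
The report is issued to the detective: Mar 31, 2013 + 19 days = Apr 19, 2013.

2013-04-19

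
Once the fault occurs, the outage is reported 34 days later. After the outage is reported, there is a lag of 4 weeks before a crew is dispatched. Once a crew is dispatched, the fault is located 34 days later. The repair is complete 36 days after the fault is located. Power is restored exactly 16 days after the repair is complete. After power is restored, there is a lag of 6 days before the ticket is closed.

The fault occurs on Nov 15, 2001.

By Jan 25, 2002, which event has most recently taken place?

A crew is dispatched

The fault occurs: Nov 15, 2001.
The outage is reported: Nov 15, 2001 + 34 days = Dec 19, 2001.
A crew is dispatched: Dec 19, 2001 + 4 weeks = Jan 16, 2002.
The fault is located: Jan 16, 2002 + 34 days = Feb 19, 2002.
The repair is complete: Feb 19, 2002 + 36 days = Mar 27, 2002.
Power is restored: Mar 27, 2002 + 16 days = Apr 12, 2002.
The ticket is closed: Apr 12, 2002 + 6 days = Apr 18, 2002.
Jan 25, 2002 falls between when a crew is dispatched (Jan 16, 2002) and when the fault is located (Feb 19, 2002).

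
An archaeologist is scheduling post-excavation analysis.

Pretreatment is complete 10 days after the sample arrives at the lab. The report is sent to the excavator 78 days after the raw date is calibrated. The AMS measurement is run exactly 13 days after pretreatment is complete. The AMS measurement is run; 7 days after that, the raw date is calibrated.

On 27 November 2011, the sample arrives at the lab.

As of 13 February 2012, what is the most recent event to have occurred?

The sample arrives at the lab: Nov 27, 2011.
Pretreatment is complete: Nov 27, 2011 + 10 days = Dec 7, 2011.
The AMS measurement is run: Dec 7, 2011 + 13 days = Dec 20, 2011.
The raw date is calibrated: Dec 20, 2011 + 7 days = Dec 27, 2011.
The report is sent to the excavator: Dec 27, 2011 + 78 days = Mar 14, 2012.
Feb 13, 2012 falls between when the raw date is calibrated (Dec 27, 2011) and when the report is sent to the excavator (Mar 14, 2012).

The raw date is calibrated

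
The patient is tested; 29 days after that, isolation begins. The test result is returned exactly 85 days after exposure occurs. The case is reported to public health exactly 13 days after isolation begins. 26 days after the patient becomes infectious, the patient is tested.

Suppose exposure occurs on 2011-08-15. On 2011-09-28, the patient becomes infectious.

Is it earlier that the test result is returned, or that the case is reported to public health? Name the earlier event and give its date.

The test result is returned — 2011-11-08

Exposure occurs: Aug 15, 2011.
The test result is returned: Aug 15, 2011 + 85 days = Nov 8, 2011.
The patient becomes infectious: Sep 28, 2011.
The patient is tested: Sep 28, 2011 + 26 days = Oct 24, 2011.
Isolation begins: Oct 24, 2011 + 29 days = Nov 22, 2011.
The case is reported to public health: Nov 22, 2011 + 13 days = Dec 5, 2011.
Comparing: the test result is returned on Nov 8, 2011 vs the case is reported to public health on Dec 5, 2011. Earlier: the test result is returned.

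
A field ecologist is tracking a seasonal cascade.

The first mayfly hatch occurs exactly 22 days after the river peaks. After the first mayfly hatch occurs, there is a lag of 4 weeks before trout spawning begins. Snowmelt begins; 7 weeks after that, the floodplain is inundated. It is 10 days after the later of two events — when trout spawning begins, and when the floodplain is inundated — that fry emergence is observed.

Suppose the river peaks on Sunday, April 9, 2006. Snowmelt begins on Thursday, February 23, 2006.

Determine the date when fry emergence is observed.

The river peaks: Apr 9, 2006.
The first mayfly hatch occurs: Apr 9, 2006 + 22 days = May 1, 2006.
Trout spawning begins: May 1, 2006 + 4 weeks = May 29, 2006.
Snowmelt begins: Feb 23, 2006.
The floodplain is inundated: Feb 23, 2006 + 7 weeks = Apr 13, 2006.
Both prerequisites met — trout spawning begins (May 29, 2006), the floodplain is inundated (Apr 13, 2006); the later is May 29, 2006.
Fry emergence is observed: May 29, 2006 + 10 days = Jun 8, 2006.

Thursday, June 8, 2006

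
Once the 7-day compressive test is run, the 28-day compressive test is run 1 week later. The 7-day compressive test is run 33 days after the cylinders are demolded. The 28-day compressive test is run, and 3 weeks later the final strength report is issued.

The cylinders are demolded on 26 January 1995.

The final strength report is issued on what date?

28 March 1995

The cylinders are demolded: Jan 26, 1995.
The 7-day compressive test is run: Jan 26, 1995 + 33 days = Feb 28, 1995.
The 28-day compressive test is run: Feb 28, 1995 + 1 week = Mar 7, 1995.
The final strength report is issued: Mar 7, 1995 + 3 weeks = Mar 28, 1995.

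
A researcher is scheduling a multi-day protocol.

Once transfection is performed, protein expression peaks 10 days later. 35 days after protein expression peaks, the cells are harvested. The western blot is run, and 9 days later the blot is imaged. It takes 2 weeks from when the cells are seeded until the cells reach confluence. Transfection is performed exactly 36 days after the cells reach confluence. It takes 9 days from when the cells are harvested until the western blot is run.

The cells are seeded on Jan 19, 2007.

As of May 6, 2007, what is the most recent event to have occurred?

The cells are seeded: Jan 19, 2007.
The cells reach confluence: Jan 19, 2007 + 2 weeks = Feb 2, 2007.
Transfection is performed: Feb 2, 2007 + 36 days = Mar 10, 2007.
Protein expression peaks: Mar 10, 2007 + 10 days = Mar 20, 2007.
The cells are harvested: Mar 20, 2007 + 35 days = Apr 24, 2007.
The western blot is run: Apr 24, 2007 + 9 days = May 3, 2007.
The blot is imaged: May 3, 2007 + 9 days = May 12, 2007.
May 6, 2007 falls between when the western blot is run (May 3, 2007) and when the blot is imaged (May 12, 2007).

The western blot is run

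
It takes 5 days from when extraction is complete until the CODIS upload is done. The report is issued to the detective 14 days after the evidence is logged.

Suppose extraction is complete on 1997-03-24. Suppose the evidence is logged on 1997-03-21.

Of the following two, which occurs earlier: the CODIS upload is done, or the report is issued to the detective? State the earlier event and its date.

The CODIS upload is done — 1997-03-29

Extraction is complete: Mar 24, 1997.
The CODIS upload is done: Mar 24, 1997 + 5 days = Mar 29, 1997.
The evidence is logged: Mar 21, 1997.
The report is issued to the detective: Mar 21, 1997 + 14 days = Apr 4, 1997.
Comparing: the CODIS upload is done on Mar 29, 1997 vs the report is issued to the detective on Apr 4, 1997. Earlier: the CODIS upload is done.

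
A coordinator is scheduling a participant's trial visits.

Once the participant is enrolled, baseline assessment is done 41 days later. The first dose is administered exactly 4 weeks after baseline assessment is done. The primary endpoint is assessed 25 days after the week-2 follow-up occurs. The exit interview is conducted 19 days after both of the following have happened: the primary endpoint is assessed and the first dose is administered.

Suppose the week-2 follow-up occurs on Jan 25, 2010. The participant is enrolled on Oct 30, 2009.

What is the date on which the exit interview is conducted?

The week-2 follow-up occurs: Jan 25, 2010.
The primary endpoint is assessed: Jan 25, 2010 + 25 days = Feb 19, 2010.
The participant is enrolled: Oct 30, 2009.
Baseline assessment is done: Oct 30, 2009 + 41 days = Dec 10, 2009.
The first dose is administered: Dec 10, 2009 + 4 weeks = Jan 7, 2010.
Both prerequisites met — the primary endpoint is assessed (Feb 19, 2010), the first dose is administered (Jan 7, 2010); the later is Feb 19, 2010.
The exit interview is conducted: Feb 19, 2010 + 19 days = Mar 10, 2010.

Mar 10, 2010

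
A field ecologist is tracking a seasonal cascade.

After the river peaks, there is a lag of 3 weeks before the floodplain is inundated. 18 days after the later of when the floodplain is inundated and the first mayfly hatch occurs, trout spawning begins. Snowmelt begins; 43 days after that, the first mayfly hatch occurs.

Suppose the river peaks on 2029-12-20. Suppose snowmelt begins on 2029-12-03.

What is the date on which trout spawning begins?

2030-02-02

The river peaks: Dec 20, 2029.
The floodplain is inundated: Dec 20, 2029 + 3 weeks = Jan 10, 2030.
Snowmelt begins: Dec 3, 2029.
The first mayfly hatch occurs: Dec 3, 2029 + 43 days = Jan 15, 2030.
Both prerequisites met — the floodplain is inundated (Jan 10, 2030), the first mayfly hatch occurs (Jan 15, 2030); the later is Jan 15, 2030.
Trout spawning begins: Jan 15, 2030 + 18 days = Feb 2, 2030.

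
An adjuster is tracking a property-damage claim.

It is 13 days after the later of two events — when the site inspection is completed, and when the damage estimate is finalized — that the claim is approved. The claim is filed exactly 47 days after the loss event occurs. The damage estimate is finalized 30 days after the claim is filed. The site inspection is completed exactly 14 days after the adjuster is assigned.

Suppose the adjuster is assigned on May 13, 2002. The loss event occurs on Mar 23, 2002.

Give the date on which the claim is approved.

The adjuster is assigned: May 13, 2002.
The site inspection is completed: May 13, 2002 + 14 days = May 27, 2002.
The loss event occurs: Mar 23, 2002.
The claim is filed: Mar 23, 2002 + 47 days = May 9, 2002.
The damage estimate is finalized: May 9, 2002 + 30 days = Jun 8, 2002.
Both prerequisites met — the site inspection is completed (May 27, 2002), the damage estimate is finalized (Jun 8, 2002); the later is Jun 8, 2002.
The claim is approved: Jun 8, 2002 + 13 days = Jun 21, 2002.

Jun 21, 2002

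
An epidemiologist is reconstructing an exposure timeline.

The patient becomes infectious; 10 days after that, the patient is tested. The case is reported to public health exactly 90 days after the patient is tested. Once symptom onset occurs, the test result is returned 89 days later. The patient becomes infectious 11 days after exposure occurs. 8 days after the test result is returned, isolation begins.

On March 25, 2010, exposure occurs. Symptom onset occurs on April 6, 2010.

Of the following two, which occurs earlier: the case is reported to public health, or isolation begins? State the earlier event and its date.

Isolation begins — July 12, 2010

Exposure occurs: Mar 25, 2010.
The patient becomes infectious: Mar 25, 2010 + 11 days = Apr 5, 2010.
The patient is tested: Apr 5, 2010 + 10 days = Apr 15, 2010.
The case is reported to public health: Apr 15, 2010 + 90 days = Jul 14, 2010.
Symptom onset occurs: Apr 6, 2010.
The test result is returned: Apr 6, 2010 + 89 days = Jul 4, 2010.
Isolation begins: Jul 4, 2010 + 8 days = Jul 12, 2010.
Comparing: the case is reported to public health on Jul 14, 2010 vs isolation begins on Jul 12, 2010. Earlier: isolation begins.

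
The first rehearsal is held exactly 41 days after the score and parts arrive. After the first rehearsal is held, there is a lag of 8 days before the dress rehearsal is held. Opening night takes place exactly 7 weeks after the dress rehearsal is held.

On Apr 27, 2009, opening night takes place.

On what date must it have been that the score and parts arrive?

Opening night takes place: Apr 27, 2009.
The dress rehearsal is held: Apr 27, 2009 − 7 weeks = Mar 9, 2009.
The first rehearsal is held: Mar 9, 2009 − 8 days = Mar 1, 2009.
The score and parts arrive: Mar 1, 2009 − 41 days = Jan 19, 2009.

Jan 19, 2009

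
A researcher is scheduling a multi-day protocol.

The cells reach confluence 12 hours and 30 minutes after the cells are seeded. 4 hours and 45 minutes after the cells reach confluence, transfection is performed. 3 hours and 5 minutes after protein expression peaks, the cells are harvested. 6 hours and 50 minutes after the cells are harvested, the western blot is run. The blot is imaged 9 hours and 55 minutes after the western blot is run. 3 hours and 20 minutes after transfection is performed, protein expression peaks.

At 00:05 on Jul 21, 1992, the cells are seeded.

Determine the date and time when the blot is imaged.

16:30 on Jul 22, 1992

The cells are seeded: 00:05 Jul 21, 1992.
The cells reach confluence: 00:05 Jul 21, 1992 + 12h30m = 12:35 Jul 21, 1992.
Transfection is performed: 12:35 Jul 21, 1992 + 4h45m = 17:20 Jul 21, 1992.
Protein expression peaks: 17:20 Jul 21, 1992 + 3h20m = 20:40 Jul 21, 1992.
The cells are harvested: 20:40 Jul 21, 1992 + 3h05m = 23:45 Jul 21, 1992.
The western blot is run: 23:45 Jul 21, 1992 + 6h50m = 06:35 Jul 22, 1992.
The blot is imaged: 06:35 Jul 22, 1992 + 9h55m = 16:30 Jul 22, 1992.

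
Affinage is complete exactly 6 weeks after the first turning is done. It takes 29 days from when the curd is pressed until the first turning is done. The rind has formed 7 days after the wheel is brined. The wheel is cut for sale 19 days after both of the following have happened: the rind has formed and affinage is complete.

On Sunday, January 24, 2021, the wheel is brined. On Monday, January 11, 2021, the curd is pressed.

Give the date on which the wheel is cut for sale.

The wheel is brined: Jan 24, 2021.
The rind has formed: Jan 24, 2021 + 7 days = Jan 31, 2021.
The curd is pressed: Jan 11, 2021.
The first turning is done: Jan 11, 2021 + 29 days = Feb 9, 2021.
Affinage is complete: Feb 9, 2021 + 6 weeks = Mar 23, 2021.
Both prerequisites met — the rind has formed (Jan 31, 2021), affinage is complete (Mar 23, 2021); the later is Mar 23, 2021.
The wheel is cut for sale: Mar 23, 2021 + 19 days = Apr 11, 2021.

Sunday, April 11, 2021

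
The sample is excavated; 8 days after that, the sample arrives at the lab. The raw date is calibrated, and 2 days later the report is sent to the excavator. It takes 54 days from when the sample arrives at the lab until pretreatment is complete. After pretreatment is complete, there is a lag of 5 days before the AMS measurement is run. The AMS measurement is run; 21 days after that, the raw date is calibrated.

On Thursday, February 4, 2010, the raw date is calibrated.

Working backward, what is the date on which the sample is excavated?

Sunday, November 8, 2009

The raw date is calibrated: Feb 4, 2010.
The AMS measurement is run: Feb 4, 2010 − 21 days = Jan 14, 2010.
Pretreatment is complete: Jan 14, 2010 − 5 days = Jan 9, 2010.
The sample arrives at the lab: Jan 9, 2010 − 54 days = Nov 16, 2009.
The sample is excavated: Nov 16, 2009 − 8 days = Nov 8, 2009.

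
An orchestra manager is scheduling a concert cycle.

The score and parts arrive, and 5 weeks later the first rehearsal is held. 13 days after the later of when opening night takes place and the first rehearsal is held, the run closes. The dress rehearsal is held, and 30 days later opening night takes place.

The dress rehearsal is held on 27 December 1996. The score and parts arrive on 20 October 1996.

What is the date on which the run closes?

8 February 1997

The dress rehearsal is held: Dec 27, 1996.
Opening night takes place: Dec 27, 1996 + 30 days = Jan 26, 1997.
The score and parts arrive: Oct 20, 1996.
The first rehearsal is held: Oct 20, 1996 + 5 weeks = Nov 24, 1996.
Both prerequisites met — opening night takes place (Jan 26, 1997), the first rehearsal is held (Nov 24, 1996); the later is Jan 26, 1997.
The run closes: Jan 26, 1997 + 13 days = Feb 8, 1997.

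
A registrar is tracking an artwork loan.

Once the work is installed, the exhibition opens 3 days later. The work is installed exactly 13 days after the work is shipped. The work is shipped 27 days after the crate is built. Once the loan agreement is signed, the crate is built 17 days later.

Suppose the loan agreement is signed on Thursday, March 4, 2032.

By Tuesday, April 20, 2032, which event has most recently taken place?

The loan agreement is signed: Mar 4, 2032.
The crate is built: Mar 4, 2032 + 17 days = Mar 21, 2032.
The work is shipped: Mar 21, 2032 + 27 days = Apr 17, 2032.
The work is installed: Apr 17, 2032 + 13 days = Apr 30, 2032.
The exhibition opens: Apr 30, 2032 + 3 days = May 3, 2032.
Apr 20, 2032 falls between when the work is shipped (Apr 17, 2032) and when the work is installed (Apr 30, 2032).

The work is shipped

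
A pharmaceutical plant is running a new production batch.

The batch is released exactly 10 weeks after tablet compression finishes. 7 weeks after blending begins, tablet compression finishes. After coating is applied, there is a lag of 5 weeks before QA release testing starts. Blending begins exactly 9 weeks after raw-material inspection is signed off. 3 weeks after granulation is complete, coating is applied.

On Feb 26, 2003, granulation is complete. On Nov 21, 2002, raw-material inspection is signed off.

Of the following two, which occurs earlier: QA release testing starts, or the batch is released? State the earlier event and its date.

QA release testing starts — Apr 23, 2003

Granulation is complete: Feb 26, 2003.
Coating is applied: Feb 26, 2003 + 3 weeks = Mar 19, 2003.
QA release testing starts: Mar 19, 2003 + 5 weeks = Apr 23, 2003.
Raw-material inspection is signed off: Nov 21, 2002.
Blending begins: Nov 21, 2002 + 9 weeks = Jan 23, 2003.
Tablet compression finishes: Jan 23, 2003 + 7 weeks = Mar 13, 2003.
The batch is released: Mar 13, 2003 + 10 weeks = May 22, 2003.
Comparing: QA release testing starts on Apr 23, 2003 vs the batch is released on May 22, 2003. Earlier: QA release testing starts.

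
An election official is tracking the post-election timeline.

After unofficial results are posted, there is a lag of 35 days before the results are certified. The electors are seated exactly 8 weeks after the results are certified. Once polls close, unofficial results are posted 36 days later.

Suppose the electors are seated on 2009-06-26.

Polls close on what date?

2009-02-19

The electors are seated: Jun 26, 2009.
The results are certified: Jun 26, 2009 − 8 weeks = May 1, 2009.
Unofficial results are posted: May 1, 2009 − 35 days = Mar 27, 2009.
Polls close: Mar 27, 2009 − 36 days = Feb 19, 2009.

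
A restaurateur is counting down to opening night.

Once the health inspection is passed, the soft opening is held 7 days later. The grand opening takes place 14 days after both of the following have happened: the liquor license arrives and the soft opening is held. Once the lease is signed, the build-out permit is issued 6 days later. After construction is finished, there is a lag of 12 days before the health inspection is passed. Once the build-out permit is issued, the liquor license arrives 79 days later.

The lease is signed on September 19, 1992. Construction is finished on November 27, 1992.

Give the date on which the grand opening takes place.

The lease is signed: Sep 19, 1992.
The build-out permit is issued: Sep 19, 1992 + 6 days = Sep 25, 1992.
The liquor license arrives: Sep 25, 1992 + 79 days = Dec 13, 1992.
Construction is finished: Nov 27, 1992.
The health inspection is passed: Nov 27, 1992 + 12 days = Dec 9, 1992.
The soft opening is held: Dec 9, 1992 + 7 days = Dec 16, 1992.
Both prerequisites met — the liquor license arrives (Dec 13, 1992), the soft opening is held (Dec 16, 1992); the later is Dec 16, 1992.
The grand opening takes place: Dec 16, 1992 + 14 days = Dec 30, 1992.

December 30, 1992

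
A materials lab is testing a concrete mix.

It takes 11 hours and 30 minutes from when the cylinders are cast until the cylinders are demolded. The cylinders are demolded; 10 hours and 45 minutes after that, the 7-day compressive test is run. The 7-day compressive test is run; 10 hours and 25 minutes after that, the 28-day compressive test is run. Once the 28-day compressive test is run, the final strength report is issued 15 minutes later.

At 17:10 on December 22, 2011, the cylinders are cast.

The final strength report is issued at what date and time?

The cylinders are cast: 17:10 Dec 22, 2011.
The cylinders are demolded: 17:10 Dec 22, 2011 + 11h30m = 04:40 Dec 23, 2011.
The 7-day compressive test is run: 04:40 Dec 23, 2011 + 10h45m = 15:25 Dec 23, 2011.
The 28-day compressive test is run: 15:25 Dec 23, 2011 + 10h25m = 01:50 Dec 24, 2011.
The final strength report is issued: 01:50 Dec 24, 2011 + 15m = 02:05 Dec 24, 2011.

02:05 on December 24, 2011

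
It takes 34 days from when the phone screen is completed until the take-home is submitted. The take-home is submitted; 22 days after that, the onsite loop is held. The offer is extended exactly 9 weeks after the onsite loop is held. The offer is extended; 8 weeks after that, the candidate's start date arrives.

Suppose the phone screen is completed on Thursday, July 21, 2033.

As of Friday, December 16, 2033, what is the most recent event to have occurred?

The offer is extended

The phone screen is completed: Jul 21, 2033.
The take-home is submitted: Jul 21, 2033 + 34 days = Aug 24, 2033.
The onsite loop is held: Aug 24, 2033 + 22 days = Sep 15, 2033.
The offer is extended: Sep 15, 2033 + 9 weeks = Nov 17, 2033.
The candidate's start date arrives: Nov 17, 2033 + 8 weeks = Jan 12, 2034.
Dec 16, 2033 falls between when the offer is extended (Nov 17, 2033) and when the candidate's start date arrives (Jan 12, 2034).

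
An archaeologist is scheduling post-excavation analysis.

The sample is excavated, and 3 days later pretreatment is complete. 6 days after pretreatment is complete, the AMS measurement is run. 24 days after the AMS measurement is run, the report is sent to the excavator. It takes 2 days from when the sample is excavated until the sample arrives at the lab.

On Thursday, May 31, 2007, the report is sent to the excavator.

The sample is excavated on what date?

Saturday, April 28, 2007

The report is sent to the excavator: May 31, 2007.
The AMS measurement is run: May 31, 2007 − 24 days = May 7, 2007.
Pretreatment is complete: May 7, 2007 − 6 days = May 1, 2007.
The sample is excavated: May 1, 2007 − 3 days = Apr 28, 2007.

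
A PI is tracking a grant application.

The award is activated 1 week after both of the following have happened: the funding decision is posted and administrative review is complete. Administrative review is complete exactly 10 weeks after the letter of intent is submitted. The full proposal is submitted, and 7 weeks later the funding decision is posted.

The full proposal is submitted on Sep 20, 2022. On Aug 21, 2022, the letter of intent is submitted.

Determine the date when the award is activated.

Nov 15, 2022

The full proposal is submitted: Sep 20, 2022.
The funding decision is posted: Sep 20, 2022 + 7 weeks = Nov 8, 2022.
The letter of intent is submitted: Aug 21, 2022.
Administrative review is complete: Aug 21, 2022 + 10 weeks = Oct 30, 2022.
Both prerequisites met — the funding decision is posted (Nov 8, 2022), administrative review is complete (Oct 30, 2022); the later is Nov 8, 2022.
The award is activated: Nov 8, 2022 + 1 week = Nov 15, 2022.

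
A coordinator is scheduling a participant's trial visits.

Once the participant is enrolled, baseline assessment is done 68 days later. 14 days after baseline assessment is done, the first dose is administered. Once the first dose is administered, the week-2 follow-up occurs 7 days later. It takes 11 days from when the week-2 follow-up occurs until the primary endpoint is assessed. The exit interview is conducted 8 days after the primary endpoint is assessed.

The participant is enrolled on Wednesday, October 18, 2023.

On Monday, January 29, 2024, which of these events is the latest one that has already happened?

The participant is enrolled: Oct 18, 2023.
Baseline assessment is done: Oct 18, 2023 + 68 days = Dec 25, 2023.
The first dose is administered: Dec 25, 2023 + 14 days = Jan 8, 2024.
The week-2 follow-up occurs: Jan 8, 2024 + 7 days = Jan 15, 2024.
The primary endpoint is assessed: Jan 15, 2024 + 11 days = Jan 26, 2024.
The exit interview is conducted: Jan 26, 2024 + 8 days = Feb 3, 2024.
Jan 29, 2024 falls between when the primary endpoint is assessed (Jan 26, 2024) and when the exit interview is conducted (Feb 3, 2024).

The primary endpoint is assessed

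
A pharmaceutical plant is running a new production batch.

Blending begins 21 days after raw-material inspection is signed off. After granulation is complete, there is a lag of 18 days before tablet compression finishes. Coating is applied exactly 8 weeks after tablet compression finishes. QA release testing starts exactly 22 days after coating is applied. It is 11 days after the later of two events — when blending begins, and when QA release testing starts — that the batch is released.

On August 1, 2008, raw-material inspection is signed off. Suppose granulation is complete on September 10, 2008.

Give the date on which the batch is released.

December 26, 2008

Raw-material inspection is signed off: Aug 1, 2008.
Blending begins: Aug 1, 2008 + 21 days = Aug 22, 2008.
Granulation is complete: Sep 10, 2008.
Tablet compression finishes: Sep 10, 2008 + 18 days = Sep 28, 2008.
Coating is applied: Sep 28, 2008 + 8 weeks = Nov 23, 2008.
QA release testing starts: Nov 23, 2008 + 22 days = Dec 15, 2008.
Both prerequisites met — blending begins (Aug 22, 2008), QA release testing starts (Dec 15, 2008); the later is Dec 15, 2008.
The batch is released: Dec 15, 2008 + 11 days = Dec 26, 2008.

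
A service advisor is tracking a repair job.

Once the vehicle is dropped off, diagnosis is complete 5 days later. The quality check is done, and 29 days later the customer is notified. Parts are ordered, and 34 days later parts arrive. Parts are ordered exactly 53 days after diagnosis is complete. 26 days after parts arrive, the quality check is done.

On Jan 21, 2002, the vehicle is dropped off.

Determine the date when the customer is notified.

Jun 17, 2002

The vehicle is dropped off: Jan 21, 2002.
Diagnosis is complete: Jan 21, 2002 + 5 days = Jan 26, 2002.
Parts are ordered: Jan 26, 2002 + 53 days = Mar 20, 2002.
Parts arrive: Mar 20, 2002 + 34 days = Apr 23, 2002.
The quality check is done: Apr 23, 2002 + 26 days = May 19, 2002.
The customer is notified: May 19, 2002 + 29 days = Jun 17, 2002.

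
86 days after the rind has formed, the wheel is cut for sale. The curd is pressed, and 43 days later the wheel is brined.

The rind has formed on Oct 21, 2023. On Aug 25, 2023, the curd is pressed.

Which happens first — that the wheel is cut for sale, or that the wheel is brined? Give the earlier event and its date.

The wheel is brined — Oct 7, 2023

The rind has formed: Oct 21, 2023.
The wheel is cut for sale: Oct 21, 2023 + 86 days = Jan 15, 2024.
The curd is pressed: Aug 25, 2023.
The wheel is brined: Aug 25, 2023 + 43 days = Oct 7, 2023.
Comparing: the wheel is cut for sale on Jan 15, 2024 vs the wheel is brined on Oct 7, 2023. Earlier: the wheel is brined.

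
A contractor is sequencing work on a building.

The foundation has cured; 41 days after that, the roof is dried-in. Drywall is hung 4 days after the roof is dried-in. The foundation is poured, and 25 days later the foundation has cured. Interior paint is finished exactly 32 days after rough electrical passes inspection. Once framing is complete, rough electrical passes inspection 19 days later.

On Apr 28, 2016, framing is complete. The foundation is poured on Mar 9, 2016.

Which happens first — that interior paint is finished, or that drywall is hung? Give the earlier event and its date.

Drywall is hung — May 18, 2016

Framing is complete: Apr 28, 2016.
Rough electrical passes inspection: Apr 28, 2016 + 19 days = May 17, 2016.
Interior paint is finished: May 17, 2016 + 32 days = Jun 18, 2016.
The foundation is poured: Mar 9, 2016.
The foundation has cured: Mar 9, 2016 + 25 days = Apr 3, 2016.
The roof is dried-in: Apr 3, 2016 + 41 days = May 14, 2016.
Drywall is hung: May 14, 2016 + 4 days = May 18, 2016.
Comparing: interior paint is finished on Jun 18, 2016 vs drywall is hung on May 18, 2016. Earlier: drywall is hung.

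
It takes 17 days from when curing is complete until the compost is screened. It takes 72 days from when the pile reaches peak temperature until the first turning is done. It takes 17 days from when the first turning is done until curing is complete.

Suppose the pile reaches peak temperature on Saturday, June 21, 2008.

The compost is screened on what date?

Sunday, October 5, 2008

The pile reaches peak temperature: Jun 21, 2008.
The first turning is done: Jun 21, 2008 + 72 days = Sep 1, 2008.
Curing is complete: Sep 1, 2008 + 17 days = Sep 18, 2008.
The compost is screened: Sep 18, 2008 + 17 days = Oct 5, 2008.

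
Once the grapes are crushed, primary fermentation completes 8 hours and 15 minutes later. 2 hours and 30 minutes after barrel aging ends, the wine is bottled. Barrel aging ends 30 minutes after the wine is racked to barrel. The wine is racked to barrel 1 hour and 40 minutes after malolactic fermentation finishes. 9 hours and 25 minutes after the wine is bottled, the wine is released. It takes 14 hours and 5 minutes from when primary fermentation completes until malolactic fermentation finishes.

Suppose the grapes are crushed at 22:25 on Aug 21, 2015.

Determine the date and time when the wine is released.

10:50 on Aug 23, 2015

The grapes are crushed: 22:25 Aug 21, 2015.
Primary fermentation completes: 22:25 Aug 21, 2015 + 8h15m = 06:40 Aug 22, 2015.
Malolactic fermentation finishes: 06:40 Aug 22, 2015 + 14h05m = 20:45 Aug 22, 2015.
The wine is racked to barrel: 20:45 Aug 22, 2015 + 1h40m = 22:25 Aug 22, 2015.
Barrel aging ends: 22:25 Aug 22, 2015 + 30m = 22:55 Aug 22, 2015.
The wine is bottled: 22:55 Aug 22, 2015 + 2h30m = 01:25 Aug 23, 2015.
The wine is released: 01:25 Aug 23, 2015 + 9h25m = 10:50 Aug 23, 2015.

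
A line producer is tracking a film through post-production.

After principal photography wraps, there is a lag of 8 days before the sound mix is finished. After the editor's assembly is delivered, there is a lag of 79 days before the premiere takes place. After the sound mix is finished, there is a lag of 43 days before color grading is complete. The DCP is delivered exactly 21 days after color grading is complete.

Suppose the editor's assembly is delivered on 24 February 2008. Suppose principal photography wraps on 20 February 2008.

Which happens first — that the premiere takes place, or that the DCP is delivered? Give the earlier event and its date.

The editor's assembly is delivered: Feb 24, 2008.
The premiere takes place: Feb 24, 2008 + 79 days = May 13, 2008.
Principal photography wraps: Feb 20, 2008.
The sound mix is finished: Feb 20, 2008 + 8 days = Feb 28, 2008.
Color grading is complete: Feb 28, 2008 + 43 days = Apr 11, 2008.
The DCP is delivered: Apr 11, 2008 + 21 days = May 2, 2008.
Comparing: the premiere takes place on May 13, 2008 vs the DCP is delivered on May 2, 2008. Earlier: the DCP is delivered.

The DCP is delivered — 2 May 2008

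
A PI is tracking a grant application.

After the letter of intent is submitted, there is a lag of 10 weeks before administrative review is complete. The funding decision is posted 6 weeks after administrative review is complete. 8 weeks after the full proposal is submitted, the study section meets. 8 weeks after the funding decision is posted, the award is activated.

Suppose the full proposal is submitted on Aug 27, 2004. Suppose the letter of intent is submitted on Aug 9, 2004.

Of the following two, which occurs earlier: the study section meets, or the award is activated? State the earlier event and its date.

The study section meets — Oct 22, 2004

The full proposal is submitted: Aug 27, 2004.
The study section meets: Aug 27, 2004 + 8 weeks = Oct 22, 2004.
The letter of intent is submitted: Aug 9, 2004.
Administrative review is complete: Aug 9, 2004 + 10 weeks = Oct 18, 2004.
The funding decision is posted: Oct 18, 2004 + 6 weeks = Nov 29, 2004.
The award is activated: Nov 29, 2004 + 8 weeks = Jan 24, 2005.
Comparing: the study section meets on Oct 22, 2004 vs the award is activated on Jan 24, 2005. Earlier: the study section meets.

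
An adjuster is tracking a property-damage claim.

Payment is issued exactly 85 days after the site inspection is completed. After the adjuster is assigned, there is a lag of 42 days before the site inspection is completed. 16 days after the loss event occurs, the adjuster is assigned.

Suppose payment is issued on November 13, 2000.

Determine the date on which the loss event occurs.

Payment is issued: Nov 13, 2000.
The site inspection is completed: Nov 13, 2000 − 85 days = Aug 20, 2000.
The adjuster is assigned: Aug 20, 2000 − 42 days = Jul 9, 2000.
The loss event occurs: Jul 9, 2000 − 16 days = Jun 23, 2000.

June 23, 2000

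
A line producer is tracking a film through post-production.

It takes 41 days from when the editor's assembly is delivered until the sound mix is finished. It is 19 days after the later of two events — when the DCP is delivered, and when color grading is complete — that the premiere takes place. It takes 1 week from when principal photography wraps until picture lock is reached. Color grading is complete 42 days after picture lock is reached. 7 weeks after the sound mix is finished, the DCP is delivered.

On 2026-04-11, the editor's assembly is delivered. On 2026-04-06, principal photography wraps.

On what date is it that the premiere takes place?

2026-07-29

The editor's assembly is delivered: Apr 11, 2026.
The sound mix is finished: Apr 11, 2026 + 41 days = May 22, 2026.
The DCP is delivered: May 22, 2026 + 7 weeks = Jul 10, 2026.
Principal photography wraps: Apr 6, 2026.
Picture lock is reached: Apr 6, 2026 + 1 week = Apr 13, 2026.
Color grading is complete: Apr 13, 2026 + 42 days = May 25, 2026.
Both prerequisites met — the DCP is delivered (Jul 10, 2026), color grading is complete (May 25, 2026); the later is Jul 10, 2026.
The premiere takes place: Jul 10, 2026 + 19 days = Jul 29, 2026.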